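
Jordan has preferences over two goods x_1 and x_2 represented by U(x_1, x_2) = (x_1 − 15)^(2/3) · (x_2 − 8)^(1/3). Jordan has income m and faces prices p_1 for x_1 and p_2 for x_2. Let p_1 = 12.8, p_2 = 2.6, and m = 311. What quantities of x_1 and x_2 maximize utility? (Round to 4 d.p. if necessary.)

x_1* = 20.1146, x_2* = 20.5897

Discretionary income = 311 − 15·12.8 − 8·2.6 = 98.2; x_1* = 15 + 2/3·98.2/12.8 = 20.1146; x_2* = 8 + 1/3·98.2/2.6 = 20.5897.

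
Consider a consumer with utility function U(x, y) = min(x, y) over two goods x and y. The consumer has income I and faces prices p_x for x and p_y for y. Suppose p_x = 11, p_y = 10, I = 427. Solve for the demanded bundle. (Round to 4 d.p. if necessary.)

x* = 20.3333, y* = 20.3333

Leontief preferences: the optimum is at the kink where x/1 = y/1, i.e. y = x.
Budget: p_x·x + p_y·x = I, so (p_x + p_y)·x = I.
Demand: x*(p_x,p_y,I) = I/(p_x + p_y), y* = I/(p_x + p_y).
Here 11 + 10 = 21, giving x* = 20.3333 and y* = 20.3333.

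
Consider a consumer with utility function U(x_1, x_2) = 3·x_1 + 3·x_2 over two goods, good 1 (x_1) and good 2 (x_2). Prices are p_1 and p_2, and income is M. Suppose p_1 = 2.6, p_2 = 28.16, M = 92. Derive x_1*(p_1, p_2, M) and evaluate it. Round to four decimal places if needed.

x_1* = 35.3846

Perfect substitutes: compare marginal utility per dollar. 3/p_1 vs 3/p_2 → 1.1538 vs 0.1065.
x_1 gives more utility per dollar, so spend all income on x_1: x_1* = M/p_1, x_2* = 0.
Numerically: x_1* = 35.3846, x_2* = 0.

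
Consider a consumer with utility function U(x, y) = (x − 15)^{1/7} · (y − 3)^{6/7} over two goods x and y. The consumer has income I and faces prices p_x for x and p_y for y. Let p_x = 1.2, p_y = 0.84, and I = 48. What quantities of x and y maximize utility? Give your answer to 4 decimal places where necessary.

x* = 18.2714, y* = 31.0408

This is Cobb-Douglas in (x−15, y−3): tangency gives 1/7·p_y·(y−3) = 6/7·p_x·(x−15).
After buying the subsistence bundle (15, 3), a share 1/7 of the remaining income goes to x: x* = 15 + 1/7·(I − 15p_x − 3p_y)/p_x.
Discretionary income = 48 − 15·1.2 − 3·0.84 = 27.48; x* = 15 + 1/7·27.48/1.2 = 18.2714; y* = 3 + 6/7·27.48/0.84 = 31.0408.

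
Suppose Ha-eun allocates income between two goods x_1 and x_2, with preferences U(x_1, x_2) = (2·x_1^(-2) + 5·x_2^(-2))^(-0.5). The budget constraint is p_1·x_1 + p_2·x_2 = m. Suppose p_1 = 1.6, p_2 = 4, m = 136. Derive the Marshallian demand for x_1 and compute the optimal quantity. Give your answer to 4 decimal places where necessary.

x_1* = 24.2857

With the ratio pinned down, the budget gives x_1* = m/(p_1 + p_2·(x_2/x_1)) and x_2* = (x_2/x_1)·x_1*.
Numerically x_2/x_1 = 1, so x_1* = 136/(1.6 + 4·1) = 24.2857.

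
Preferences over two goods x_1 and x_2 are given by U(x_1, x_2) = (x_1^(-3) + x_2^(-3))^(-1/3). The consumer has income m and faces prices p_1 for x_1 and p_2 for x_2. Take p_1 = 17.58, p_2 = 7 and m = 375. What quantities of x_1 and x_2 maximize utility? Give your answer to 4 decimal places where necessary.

MU_x_1 ∝ x_1^(-4), MU_x_2 ∝ x_2^(-4), so MRS = (x_2/x_1)^(4) = p_1/p_2.
Hence x_2/x_1 = (p_1/p_2)^(1/(4)), i.e. raised to the 0.25 power.
Substitute x_2 = (x_2/x_1)·x_1 into the budget: x_1* = m/(p_1 + p_2·(x_2/x_1)).
Numerically x_2/x_1 = 1.258868, so x_1* = 375/(17.58 + 7·1.258868) = 14.2088 and x_2* = 1.258868·14.2088 = 17.887.

x_1* = 14.2088, x_2* = 17.887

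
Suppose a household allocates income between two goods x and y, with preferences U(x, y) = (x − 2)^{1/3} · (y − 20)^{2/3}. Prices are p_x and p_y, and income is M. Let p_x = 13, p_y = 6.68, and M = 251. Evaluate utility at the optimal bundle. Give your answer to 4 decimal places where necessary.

V = 5.7989

MRS = (1/2)·(y−20)/(x−2). Tangency with p_x/p_y gives y−20 = 2·(p_x/p_y)·(x−2).
After buying the subsistence bundle (2, 20), a share 1/3 of the remaining income goes to x: x* = 2 + 1/3·(M − 2p_x − 20p_y)/p_x.
Discretionary income = 251 − 2·13 − 20·6.68 = 91.4; x* = 2 + 1/3·91.4/13 = 4.3436; y* = 20 + 2/3·91.4/6.68 = 29.1218.
Utility at the optimum: U(4.3436, 29.1218) = 5.7989.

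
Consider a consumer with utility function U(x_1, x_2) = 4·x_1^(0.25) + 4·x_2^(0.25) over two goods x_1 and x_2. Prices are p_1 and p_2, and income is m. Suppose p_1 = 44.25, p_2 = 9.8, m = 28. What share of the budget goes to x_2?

MU_x_1 ∝ 4·x_1^(-0.75), MU_x_2 ∝ 4·x_2^(-0.75), so MRS = (x_2/x_1)^(0.75) = p_1/p_2.
Solve for the ratio: x_2/x_1 = [p_1/p_2]^(4/3).
With the ratio pinned down, the budget gives x_1* = m/(p_1 + p_2·(x_2/x_1)) and x_2* = (x_2/x_1)·x_1*.
Numerically x_2/x_1 = 7.463049, so x_1* = 28/(44.25 + 9.8·7.463049) = 0.2385 and x_2* = 7.463049·0.2385 = 1.7801.
Expenditure on x_2: 9.8·1.7801 = 17.4452; share = 0.623.

share on x_2 = 0.623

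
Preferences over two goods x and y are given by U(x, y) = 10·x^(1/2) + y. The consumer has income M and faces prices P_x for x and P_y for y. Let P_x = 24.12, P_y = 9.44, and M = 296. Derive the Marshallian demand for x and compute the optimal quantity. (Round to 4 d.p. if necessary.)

Thus x* = (5·P_y/P_x)² — independent of M — with the rest of income spent on y.
Plugging in: x* = (5·9.44/24.12)² = 3.8294.

x* = 3.8294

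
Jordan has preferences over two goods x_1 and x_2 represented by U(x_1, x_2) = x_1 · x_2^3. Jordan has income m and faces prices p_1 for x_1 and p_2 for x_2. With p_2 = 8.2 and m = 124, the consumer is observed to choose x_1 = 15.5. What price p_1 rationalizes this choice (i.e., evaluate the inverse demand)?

Tangency: MRS = (1/3)·x_2/x_1 = p_1/p_2.
Rearranging, p_2·x_2 = 3·p_1·x_1. Substituting into the budget gives p_1·x_1·(1 + 3) = m.
Demand: x_1*(p_1,p_2,m) = 0.25·m/p_1 and x_2* = 0.75·m/p_2.
Set x_1* = 15.5 in the demand function and solve for p_1: p_1 = 2.

p_1 = 2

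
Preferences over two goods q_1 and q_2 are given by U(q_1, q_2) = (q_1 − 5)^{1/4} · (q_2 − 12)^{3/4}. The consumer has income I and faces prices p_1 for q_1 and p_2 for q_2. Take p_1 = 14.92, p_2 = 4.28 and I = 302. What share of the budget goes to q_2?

This is Cobb-Douglas in (q_1−5, q_2−12): tangency gives 0.25·p_2·(q_2−12) = 0.75·p_1·(q_1−5).
Substituting into the budget: q_1* = 5 + 0.25·(I − 5·p_1 − 12·p_2)/p_1, and q_2* = 12 + 0.75·(…)/p_2.
Discretionary income = 302 − 5·14.92 − 12·4.28 = 176.04; q_1* = 5 + 0.25·176.04/14.92 = 7.9497; q_2* = 12 + 0.75·176.04/4.28 = 42.8481.
Expenditure on q_2: 4.28·42.8481 = 183.39; share = 0.6073.

share on q_2 = 0.6073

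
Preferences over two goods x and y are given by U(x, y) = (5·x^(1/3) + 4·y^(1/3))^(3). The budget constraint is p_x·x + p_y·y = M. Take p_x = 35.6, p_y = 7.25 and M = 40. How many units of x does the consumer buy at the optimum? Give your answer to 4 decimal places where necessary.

x* = 0.4346

MU_x ∝ 5·x^(-2/3), MU_y ∝ 4·y^(-2/3), so MRS = (5/4)·(y/x)^(2/3) = p_x/p_y.
Solve for the ratio: y/x = [(4/5)·p_x/p_y]^(1.5).
Substitute y = (y/x)·x into the budget: x* = M/(p_x + p_y·(y/x)).
Numerically y/x = 7.785795, so x* = 40/(35.6 + 7.25·7.785795) = 0.4346.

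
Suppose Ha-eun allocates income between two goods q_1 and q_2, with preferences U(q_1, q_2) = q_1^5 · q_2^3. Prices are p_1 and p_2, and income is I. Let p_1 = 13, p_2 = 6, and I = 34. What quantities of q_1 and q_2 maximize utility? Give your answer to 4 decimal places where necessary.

q_1* = 1.6346, q_2* = 2.125

MU_q_1/MU_q_2 = (5·q_2)/(3·q_1); tangency sets this equal to p_1/p_2.
So 5·p_2·q_2 = 3·p_1·q_1; combined with the budget, a share 0.625 of income goes to q_1.
Demand: q_1*(p_1,p_2,I) = 0.625·I/p_1 and q_2* = 0.375·I/p_2.
At p_1=13, p_2=6, I=34: q_1* = 0.625·34/13 = 1.6346, q_2* = 2.125.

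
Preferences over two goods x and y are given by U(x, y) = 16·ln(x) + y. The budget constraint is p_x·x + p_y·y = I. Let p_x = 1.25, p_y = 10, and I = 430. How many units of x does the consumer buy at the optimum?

At the given prices: x* = 16·10/1.25 = 128.

x* = 128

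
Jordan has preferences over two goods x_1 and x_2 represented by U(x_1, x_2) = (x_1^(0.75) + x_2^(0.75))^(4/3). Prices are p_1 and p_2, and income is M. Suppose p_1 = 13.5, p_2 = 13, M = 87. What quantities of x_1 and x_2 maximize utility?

Numerically x_2/x_1 = 1.162952, so x_1* = 87/(13.5 + 13·1.162952) = 3.04 and x_2* = 1.162952·3.04 = 3.5354.

x_1* = 3.04, x_2* = 3.5354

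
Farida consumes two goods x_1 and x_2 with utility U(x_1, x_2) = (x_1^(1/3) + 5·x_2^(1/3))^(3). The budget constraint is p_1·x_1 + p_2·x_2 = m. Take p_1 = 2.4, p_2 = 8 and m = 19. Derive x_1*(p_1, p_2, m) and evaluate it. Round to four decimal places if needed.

x_1* = 1.1113

MU_x_1 ∝ x_1^(-2/3), MU_x_2 ∝ 5·x_2^(-2/3), so MRS = (1/5)·(x_2/x_1)^(2/3) = p_1/p_2.
Solve for the ratio: x_2/x_1 = [5·p_1/p_2]^(1.5).
With the ratio pinned down, the budget gives x_1* = m/(p_1 + p_2·(x_2/x_1)) and x_2* = (x_2/x_1)·x_1*.
Numerically x_2/x_1 = 1.837117, so x_1* = 19/(2.4 + 8·1.837117) = 1.1113.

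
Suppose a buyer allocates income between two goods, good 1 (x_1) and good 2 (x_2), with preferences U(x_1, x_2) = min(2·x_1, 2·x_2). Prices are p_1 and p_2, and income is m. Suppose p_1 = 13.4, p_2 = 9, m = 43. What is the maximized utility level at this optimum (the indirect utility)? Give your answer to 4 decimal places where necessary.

Leontief preferences: the optimum is at the kink where x_1/2 = x_2/2, i.e. x_2 = x_1.
Budget: p_1·x_1 + p_2·x_1 = m, so (2·p_1 + 2·p_2)·x_1 = 2·m.
Demand: x_1*(p_1,p_2,m) = 2·m/(2·p_1 + 2·p_2), x_2* = 2·m/(2·p_1 + 2·p_2).
Here 2·13.4 + 2·9 = 44.8, giving x_1* = 1.9196 and x_2* = 1.9196.
Utility at the optimum: U(1.9196, 1.9196) = 3.8393.

V = 3.8393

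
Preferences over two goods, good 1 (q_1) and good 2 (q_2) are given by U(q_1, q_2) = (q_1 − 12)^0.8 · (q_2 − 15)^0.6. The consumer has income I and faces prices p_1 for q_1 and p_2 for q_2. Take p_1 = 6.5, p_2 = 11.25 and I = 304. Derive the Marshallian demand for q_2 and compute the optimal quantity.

q_2* = 17.181

This is Cobb-Douglas in (q_1−12, q_2−15): tangency gives 0.8·p_2·(q_2−15) = 0.6·p_1·(q_1−12).
After buying the subsistence bundle (12, 15), a share 4/7 of the remaining income goes to q_1: q_1* = 12 + 4/7·(I − 12p_1 − 15p_2)/p_1.
Discretionary income = 304 − 12·6.5 − 15·11.25 = 57.25; q_2* = 15 + 3/7·57.25/11.25 = 17.181.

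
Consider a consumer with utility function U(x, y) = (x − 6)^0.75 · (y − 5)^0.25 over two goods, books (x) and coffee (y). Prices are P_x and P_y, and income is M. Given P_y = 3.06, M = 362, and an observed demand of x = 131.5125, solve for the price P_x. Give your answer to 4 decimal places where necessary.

MRS = 3·(y−5)/(x−6). Tangency with P_x/P_y gives y−5 = (1/3)·(P_x/P_y)·(x−6).
After buying the subsistence bundle (6, 5), a share 0.75 of the remaining income goes to x: x* = 6 + 0.75·(M − 6P_x − 5P_y)/P_x.
Set x* = 131.5125 in the demand function and solve for P_x: P_x = 2.

P_x = 2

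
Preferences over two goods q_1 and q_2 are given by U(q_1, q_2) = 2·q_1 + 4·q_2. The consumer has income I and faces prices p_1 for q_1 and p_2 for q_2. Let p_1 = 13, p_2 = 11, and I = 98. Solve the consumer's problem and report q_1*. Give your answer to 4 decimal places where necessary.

q_1* = 0

Numerically: q_1* = 0, q_2* = 8.9091.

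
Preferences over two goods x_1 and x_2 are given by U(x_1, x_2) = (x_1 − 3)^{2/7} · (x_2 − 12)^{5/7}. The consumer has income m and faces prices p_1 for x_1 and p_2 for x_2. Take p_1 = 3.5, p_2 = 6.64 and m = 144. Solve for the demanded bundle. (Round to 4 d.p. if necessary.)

x_1* = 7.3935, x_2* = 17.7896

MRS = (2/5)·(x_2−12)/(x_1−3). Tangency with p_1/p_2 gives x_2−12 = (5/2)·(p_1/p_2)·(x_1−3).
Substituting into the budget: x_1* = 3 + 2/7·(m − 3·p_1 − 12·p_2)/p_1, and x_2* = 12 + 5/7·(…)/p_2.
Discretionary income = 144 − 3·3.5 − 12·6.64 = 53.82; x_1* = 3 + 2/7·53.82/3.5 = 7.3935; x_2* = 12 + 5/7·53.82/6.64 = 17.7896.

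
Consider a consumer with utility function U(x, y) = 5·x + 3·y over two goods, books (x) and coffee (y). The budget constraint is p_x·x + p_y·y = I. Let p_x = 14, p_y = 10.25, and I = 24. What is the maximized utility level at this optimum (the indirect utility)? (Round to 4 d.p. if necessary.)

V = 8.5714

x gives more utility per dollar, so spend all income on x: x* = I/p_x, y* = 0.
Numerically: x* = 1.7143, y* = 0.
Utility at the optimum: U(1.7143, 0) = 8.5714.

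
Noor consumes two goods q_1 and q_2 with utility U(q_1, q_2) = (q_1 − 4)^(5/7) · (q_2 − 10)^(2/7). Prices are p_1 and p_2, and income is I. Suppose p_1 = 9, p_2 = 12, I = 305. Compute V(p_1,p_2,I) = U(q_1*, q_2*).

V = 8.3834

Let q_1' = q_1−4, q_2' = q_2−10. MRS = (5/2)·q_2'/q_1' = p_1/p_2.
Substituting into the budget: q_1* = 4 + 5/7·(I − 4·p_1 − 10·p_2)/p_1, and q_2* = 10 + 2/7·(…)/p_2.
Discretionary income = 305 − 4·9 − 10·12 = 149; q_1* = 4 + 5/7·149/9 = 15.8254; q_2* = 10 + 2/7·149/12 = 13.5476.
Utility at the optimum: U(15.8254, 13.5476) = 8.3834.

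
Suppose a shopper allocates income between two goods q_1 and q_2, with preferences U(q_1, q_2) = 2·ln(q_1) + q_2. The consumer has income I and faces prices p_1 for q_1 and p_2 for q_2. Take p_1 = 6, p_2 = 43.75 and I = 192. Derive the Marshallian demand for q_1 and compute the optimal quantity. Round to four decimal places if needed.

MU_q_1 = 2/q_1, MU_q_2 = 1. Tangency: 2/q_1 = p_1/p_2.
So q_1*(p_1,p_2) = 2·p_2/p_1, independent of income; and q_2* = (I − 2·p_2)/p_2.
At the given prices: q_1* = 2·43.75/6 = 14.5833.

q_1* = 14.5833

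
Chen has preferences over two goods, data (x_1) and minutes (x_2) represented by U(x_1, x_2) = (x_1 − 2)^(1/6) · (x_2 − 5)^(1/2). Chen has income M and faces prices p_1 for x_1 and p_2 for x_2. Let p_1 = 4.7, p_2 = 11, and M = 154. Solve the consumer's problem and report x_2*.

MRS = (1/3)·(x_2−5)/(x_1−2). Tangency with p_1/p_2 gives x_2−5 = 3·(p_1/p_2)·(x_1−2).
Substituting into the budget: x_1* = 2 + 0.25·(M − 2·p_1 − 5·p_2)/p_1, and x_2* = 5 + 0.75·(…)/p_2.
Discretionary income = 154 − 2·4.7 − 5·11 = 89.6; x_2* = 5 + 0.75·89.6/11 = 11.1091.

x_2* = 11.1091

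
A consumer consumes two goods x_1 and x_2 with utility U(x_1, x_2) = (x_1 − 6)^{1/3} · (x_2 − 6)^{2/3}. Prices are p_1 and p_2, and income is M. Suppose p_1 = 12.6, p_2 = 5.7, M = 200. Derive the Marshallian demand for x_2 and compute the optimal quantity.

x_2* = 16.5497

MRS = (1/2)·(x_2−6)/(x_1−6). Tangency with p_1/p_2 gives x_2−6 = 2·(p_1/p_2)·(x_1−6).
After buying the subsistence bundle (6, 6), a share 1/3 of the remaining income goes to x_1: x_1* = 6 + 1/3·(M − 6p_1 − 6p_2)/p_1.
Discretionary income = 200 − 6·12.6 − 6·5.7 = 90.2; x_2* = 6 + 2/3·90.2/5.7 = 16.5497.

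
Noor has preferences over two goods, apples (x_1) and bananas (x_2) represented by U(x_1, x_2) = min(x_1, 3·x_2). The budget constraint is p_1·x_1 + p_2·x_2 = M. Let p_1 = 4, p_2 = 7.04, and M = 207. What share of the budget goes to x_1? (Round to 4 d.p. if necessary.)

With perfect complements, no substitution: consume in ratio x_1:x_2 = 3:1.
Budget: p_1·x_1 + p_2·(1/3)·x_1 = M, so (3·p_1 + p_2)·x_1 = 3·M.
Demand: x_1*(p_1,p_2,M) = 3·M/(3·p_1 + p_2), x_2* = M/(3·p_1 + p_2).
Here 3·4 + 7.04 = 19.04, giving x_1* = 32.6155 and x_2* = 10.8718.
Expenditure on x_1: 4·32.6155 = 130.4622; share = 0.6303.

share on x_1 = 0.6303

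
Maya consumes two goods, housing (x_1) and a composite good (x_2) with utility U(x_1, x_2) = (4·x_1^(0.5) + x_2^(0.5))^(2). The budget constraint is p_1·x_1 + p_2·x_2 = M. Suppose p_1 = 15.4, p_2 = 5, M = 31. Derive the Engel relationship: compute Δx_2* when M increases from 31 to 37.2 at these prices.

With the ratio pinned down, the budget gives x_1* = M/(p_1 + p_2·(x_2/x_1)) and x_2* = (x_2/x_1)·x_1*.
Numerically x_2/x_1 = 0.5929, so x_1* = 31/(15.4 + 5·0.5929) = 1.688 and x_2* = 0.5929·1.688 = 1.0008.
At M' = 37.2: x_2* = 1.201. Change: 1.201 − 1.0008 = 0.2002.

Δx_2* = 0.2002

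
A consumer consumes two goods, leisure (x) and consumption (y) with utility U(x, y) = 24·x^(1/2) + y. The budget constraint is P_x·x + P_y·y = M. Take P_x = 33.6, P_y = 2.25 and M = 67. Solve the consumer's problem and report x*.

x* = 0.6457

Utility is quasi-linear in y; the FOC for x is 12/√x = P_x/P_y.
Thus x* = (12·P_y/P_x)² — independent of M — with the rest of income spent on y.
Plugging in: x* = (12·2.25/33.6)² = 0.6457.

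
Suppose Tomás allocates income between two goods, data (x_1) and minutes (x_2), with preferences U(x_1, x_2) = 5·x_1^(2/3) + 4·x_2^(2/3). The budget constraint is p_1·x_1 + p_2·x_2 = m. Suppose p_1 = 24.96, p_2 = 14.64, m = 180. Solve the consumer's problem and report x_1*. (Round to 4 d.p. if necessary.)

From the CES first-order condition, (5/4)·(x_2/x_1)^(1/3) = p_1/p_2.
Hence x_2/x_1 = ((4/5)·p_1/p_2)^(1/(1/3)), i.e. raised to the 3 power.
With the ratio pinned down, the budget gives x_1* = m/(p_1 + p_2·(x_2/x_1)) and x_2* = (x_2/x_1)·x_1*.
Numerically x_2/x_1 = 2.537351, so x_1* = 180/(24.96 + 14.64·2.537351) = 2.8982.

x_1* = 2.8982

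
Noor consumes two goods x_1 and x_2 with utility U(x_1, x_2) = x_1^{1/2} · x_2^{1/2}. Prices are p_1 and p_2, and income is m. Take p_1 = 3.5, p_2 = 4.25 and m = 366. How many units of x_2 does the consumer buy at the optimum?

Tangency: MRS = x_2/x_1 = p_1/p_2.
So 0.5·p_2·x_2 = 0.5·p_1·x_1; combined with the budget, a share 0.5 of income goes to x_1.
Demand: x_1*(p_1,p_2,m) = 0.5·m/p_1 and x_2* = 0.5·m/p_2.
At p_1=3.5, p_2=4.25, m=366: x_2* = 0.5·366/4.25 = 43.0588.

x_2* = 43.0588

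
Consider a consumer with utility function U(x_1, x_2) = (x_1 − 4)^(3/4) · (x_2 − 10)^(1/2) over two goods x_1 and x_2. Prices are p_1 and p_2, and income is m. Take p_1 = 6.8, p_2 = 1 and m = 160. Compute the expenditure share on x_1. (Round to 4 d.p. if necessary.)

After buying the subsistence bundle (4, 10), a share 0.6 of the remaining income goes to x_1: x_1* = 4 + 0.6·(m − 4p_1 − 10p_2)/p_1.
Discretionary income = 160 − 4·6.8 − 10·1 = 122.8; x_1* = 4 + 0.6·122.8/6.8 = 14.8353; x_2* = 10 + 0.4·122.8/1 = 59.12.
Expenditure on x_1: 6.8·14.8353 = 100.88; share = 0.6305.

share on x_1 = 0.6305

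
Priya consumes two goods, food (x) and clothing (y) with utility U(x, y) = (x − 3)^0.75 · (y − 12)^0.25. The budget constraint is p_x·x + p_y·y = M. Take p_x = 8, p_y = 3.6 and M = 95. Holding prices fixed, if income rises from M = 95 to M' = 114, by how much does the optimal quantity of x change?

Δx* = 1.7812

This is Cobb-Douglas in (x−3, y−12): tangency gives 0.75·p_y·(y−12) = 0.25·p_x·(x−3).
Substituting into the budget: x* = 3 + 0.75·(M − 3·p_x − 12·p_y)/p_x, and y* = 12 + 0.25·(…)/p_y.
Discretionary income = 95 − 3·8 − 12·3.6 = 27.8; x* = 3 + 0.75·27.8/8 = 5.6063.
At M' = 114: x* = 7.3875. Change: 7.3875 − 5.6063 = 1.7812.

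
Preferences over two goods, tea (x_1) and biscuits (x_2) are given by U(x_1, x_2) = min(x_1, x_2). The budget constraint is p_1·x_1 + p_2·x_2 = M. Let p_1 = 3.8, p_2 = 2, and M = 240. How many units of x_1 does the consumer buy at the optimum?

With perfect complements, no substitution: consume in ratio x_1:x_2 = 1:1.
Budget: p_1·x_1 + p_2·x_1 = M, so (p_1 + p_2)·x_1 = M.
Demand: x_1*(p_1,p_2,M) = M/(p_1 + p_2), x_2* = M/(p_1 + p_2).
Here 3.8 + 2 = 5.8, giving x_1* = 41.3793.

x_1* = 41.3793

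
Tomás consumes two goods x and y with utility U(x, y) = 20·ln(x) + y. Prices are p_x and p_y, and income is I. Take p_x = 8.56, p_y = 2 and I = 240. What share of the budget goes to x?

MU_x = 20/x, MU_y = 1. Tangency: 20/x = p_x/p_y.
So x*(p_x,p_y) = 20·p_y/p_x, independent of income; and y* = (I − 20·p_y)/p_y.
At the given prices: x* = 20·2/8.56 = 4.6729, and y* = 100.
Expenditure on x: 8.56·4.6729 = 40; share = 0.1667.

share on x = 0.1667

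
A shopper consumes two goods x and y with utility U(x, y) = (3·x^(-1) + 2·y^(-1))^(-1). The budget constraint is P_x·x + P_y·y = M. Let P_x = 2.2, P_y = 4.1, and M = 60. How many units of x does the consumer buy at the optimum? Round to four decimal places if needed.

x* = 12.8971

From the CES first-order condition, (3/2)·(y/x)^(2) = P_x/P_y.
Solve for the ratio: y/x = [(2/3)·P_x/P_y]^(0.5).
With the ratio pinned down, the budget gives x* = M/(P_x + P_y·(y/x)) and y* = (y/x)·x*.
Numerically y/x = 0.5981, so x* = 60/(2.2 + 4.1·0.5981) = 12.8971.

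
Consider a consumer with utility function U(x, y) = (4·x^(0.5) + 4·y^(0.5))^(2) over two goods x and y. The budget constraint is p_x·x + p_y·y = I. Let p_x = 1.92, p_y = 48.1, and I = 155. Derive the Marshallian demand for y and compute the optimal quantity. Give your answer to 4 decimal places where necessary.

MU_x ∝ 4·x^(-0.5), MU_y ∝ 4·y^(-0.5), so MRS = (y/x)^(0.5) = p_x/p_y.
Hence y/x = (p_x/p_y)^(1/(0.5)), i.e. raised to the 2 power.
With the ratio pinned down, the budget gives x* = I/(p_x + p_y·(y/x)) and y* = (y/x)·x*.
Numerically y/x = 0.001593, so x* = 155/(1.92 + 48.1·0.001593) = 77.6304 and y* = 0.001593·77.6304 = 0.1237.

y* = 0.1237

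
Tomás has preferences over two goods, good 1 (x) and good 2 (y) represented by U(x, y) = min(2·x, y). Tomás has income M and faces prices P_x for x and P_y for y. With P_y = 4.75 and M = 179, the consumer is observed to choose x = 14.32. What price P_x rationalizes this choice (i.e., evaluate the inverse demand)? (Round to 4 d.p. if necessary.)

Leontief preferences: the optimum is at the kink where x/1 = y/2, i.e. y = 2·x.
Budget: P_x·x + P_y·2·x = M, so (P_x + 2·P_y)·x = M.
Demand: x*(P_x,P_y,M) = M/(P_x + 2·P_y), y* = 2·M/(P_x + 2·P_y).
Set x* = 14.32 in the demand function and solve for P_x: P_x = 3.

P_x = 3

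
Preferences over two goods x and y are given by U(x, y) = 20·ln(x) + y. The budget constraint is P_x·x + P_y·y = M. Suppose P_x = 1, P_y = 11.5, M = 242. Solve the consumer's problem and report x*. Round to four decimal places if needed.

Set MRS = P_x/P_y: (20/x)/1 = P_x/P_y.
So x*(P_x,P_y) = 20·P_y/P_x, independent of income; and y* = (M − 20·P_y)/P_y.
At the given prices: x* = 20·11.5/1 = 230.

x* = 230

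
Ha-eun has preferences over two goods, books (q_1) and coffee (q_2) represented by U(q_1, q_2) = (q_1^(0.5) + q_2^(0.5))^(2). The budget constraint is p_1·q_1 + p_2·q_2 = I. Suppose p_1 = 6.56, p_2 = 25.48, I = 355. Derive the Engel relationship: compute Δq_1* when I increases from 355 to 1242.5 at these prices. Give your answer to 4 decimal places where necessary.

Δq_1* = 107.5899

MU_q_1 ∝ q_1^(-0.5), MU_q_2 ∝ q_2^(-0.5), so MRS = (q_2/q_1)^(0.5) = p_1/p_2.
Hence q_2/q_1 = (p_1/p_2)^(1/(0.5)), i.e. raised to the 2 power.
With the ratio pinned down, the budget gives q_1* = I/(p_1 + p_2·(q_2/q_1)) and q_2* = (q_2/q_1)·q_1*.
Numerically q_2/q_1 = 0.066284, so q_1* = 355/(6.56 + 25.48·0.066284) = 43.036.
At I' = 1242.5: q_1* = 150.6258. Change: 150.6258 − 43.036 = 107.5899.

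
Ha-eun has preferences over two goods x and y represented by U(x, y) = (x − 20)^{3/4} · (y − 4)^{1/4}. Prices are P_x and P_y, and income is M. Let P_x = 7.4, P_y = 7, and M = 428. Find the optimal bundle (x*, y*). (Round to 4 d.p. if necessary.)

x* = 45.5405, y* = 13

Let x' = x−20, y' = y−4. MRS = 3·y'/x' = P_x/P_y.
After buying the subsistence bundle (20, 4), a share 0.75 of the remaining income goes to x: x* = 20 + 0.75·(M − 20P_x − 4P_y)/P_x.
Discretionary income = 428 − 20·7.4 − 4·7 = 252; x* = 20 + 0.75·252/7.4 = 45.5405; y* = 4 + 0.25·252/7 = 13.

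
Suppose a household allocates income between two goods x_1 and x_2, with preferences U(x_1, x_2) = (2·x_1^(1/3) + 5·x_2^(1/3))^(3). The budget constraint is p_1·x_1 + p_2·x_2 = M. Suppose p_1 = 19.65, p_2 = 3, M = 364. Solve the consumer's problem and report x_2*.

MU_x_1 ∝ 2·x_1^(-2/3), MU_x_2 ∝ 5·x_2^(-2/3), so MRS = (2/5)·(x_2/x_1)^(2/3) = p_1/p_2.
Solve for the ratio: x_2/x_1 = [(5/2)·p_1/p_2]^(1.5).
With the ratio pinned down, the budget gives x_1* = M/(p_1 + p_2·(x_2/x_1)) and x_2* = (x_2/x_1)·x_1*.
Numerically x_2/x_1 = 66.263133, so x_1* = 364/(19.65 + 3·66.263133) = 1.6664 and x_2* = 66.263133·1.6664 = 110.4186.

x_2* = 110.4186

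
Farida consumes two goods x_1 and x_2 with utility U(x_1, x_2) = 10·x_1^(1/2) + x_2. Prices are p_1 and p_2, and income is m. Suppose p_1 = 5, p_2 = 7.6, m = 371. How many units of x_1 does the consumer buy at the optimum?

x_1* = 57.76

MU_x_1 = 5/√x_1, MU_x_2 = 1. Tangency: 5/√x_1 = p_1/p_2.
Solve: √x_1 = 5·p_2/p_1, so x_1*(p_1,p_2) = (5·p_2/p_1)², and x_2* = (m − p_1·x_1*)/p_2.
Plugging in: x_1* = (5·7.6/5)² = 57.76.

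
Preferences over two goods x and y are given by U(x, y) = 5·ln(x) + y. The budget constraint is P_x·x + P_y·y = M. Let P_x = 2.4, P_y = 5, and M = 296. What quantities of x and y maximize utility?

Set MRS = P_x/P_y: (5/x)/1 = P_x/P_y.
So x*(P_x,P_y) = 5·P_y/P_x, independent of income; and y* = (M − 5·P_y)/P_y.
At the given prices: x* = 5·5/2.4 = 10.4167, and y* = 54.2.

x* = 10.4167, y* = 54.2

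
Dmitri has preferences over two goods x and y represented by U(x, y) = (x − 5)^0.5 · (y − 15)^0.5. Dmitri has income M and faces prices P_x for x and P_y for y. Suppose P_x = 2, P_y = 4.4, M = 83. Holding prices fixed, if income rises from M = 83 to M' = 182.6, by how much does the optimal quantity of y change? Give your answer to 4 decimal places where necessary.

MRS = (y−15)/(x−5). Tangency with P_x/P_y gives y−15 = (P_x/P_y)·(x−5).
After buying the subsistence bundle (5, 15), a share 0.5 of the remaining income goes to x: x* = 5 + 0.5·(M − 5P_x − 15P_y)/P_x.
Discretionary income = 83 − 5·2 − 15·4.4 = 7; y* = 15 + 0.5·7/4.4 = 15.7955.
At M' = 182.6: y* = 27.1136. Change: 27.1136 − 15.7955 = 11.3182.

Δy* = 11.3182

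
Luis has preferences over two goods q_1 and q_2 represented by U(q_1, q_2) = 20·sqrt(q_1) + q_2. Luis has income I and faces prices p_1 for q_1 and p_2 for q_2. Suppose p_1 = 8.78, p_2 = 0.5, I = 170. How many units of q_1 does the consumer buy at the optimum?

MU_q_1 = 10/√q_1, MU_q_2 = 1. Tangency: 10/√q_1 = p_1/p_2.
Thus q_1* = (10·p_2/p_1)² — independent of I — with the rest of income spent on q_2.
Plugging in: q_1* = (10·0.5/8.78)² = 0.3243.

q_1* = 0.3243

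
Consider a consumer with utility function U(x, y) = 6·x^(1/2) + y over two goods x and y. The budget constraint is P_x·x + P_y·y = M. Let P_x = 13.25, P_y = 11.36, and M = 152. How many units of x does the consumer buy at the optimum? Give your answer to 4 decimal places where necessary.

x* = 6.6156

Set MRS = P_x/P_y: 3·x^(−1/2) = P_x/P_y.
Thus x* = (3·P_y/P_x)² — independent of M — with the rest of income spent on y.
Plugging in: x* = (3·11.36/13.25)² = 6.6156.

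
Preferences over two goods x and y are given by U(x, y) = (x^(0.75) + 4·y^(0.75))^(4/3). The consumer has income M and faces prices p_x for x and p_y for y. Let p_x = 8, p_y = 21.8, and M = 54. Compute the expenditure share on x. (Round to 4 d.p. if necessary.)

share on x = 0.0733

MRS = MU_x/MU_y = (1/4)·(y/x)^(0.25). Set equal to p_x/p_y.
Solve for the ratio: y/x = [4·p_x/p_y]^(4).
Substitute y = (y/x)·x into the budget: x* = M/(p_x + p_y·(y/x)).
Numerically y/x = 4.642735, so x* = 54/(8 + 21.8·4.642735) = 0.4945 and y* = 4.642735·0.4945 = 2.2956.
Expenditure on x: 8·0.4945 = 3.9556; share = 0.0733.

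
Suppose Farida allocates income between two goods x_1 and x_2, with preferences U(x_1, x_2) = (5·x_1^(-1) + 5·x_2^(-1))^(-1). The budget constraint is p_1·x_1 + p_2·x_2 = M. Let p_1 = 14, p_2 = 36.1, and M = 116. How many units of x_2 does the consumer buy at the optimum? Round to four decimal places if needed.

MRS = MU_x_1/MU_x_2 = (x_2/x_1)^(2). Set equal to p_1/p_2.
Solve for the ratio: x_2/x_1 = [p_1/p_2]^(0.5).
With the ratio pinned down, the budget gives x_1* = M/(p_1 + p_2·(x_2/x_1)) and x_2* = (x_2/x_1)·x_1*.
Numerically x_2/x_1 = 0.622745, so x_1* = 116/(14 + 36.1·0.622745) = 3.1797 and x_2* = 0.622745·3.1797 = 1.9802.

x_2* = 1.9802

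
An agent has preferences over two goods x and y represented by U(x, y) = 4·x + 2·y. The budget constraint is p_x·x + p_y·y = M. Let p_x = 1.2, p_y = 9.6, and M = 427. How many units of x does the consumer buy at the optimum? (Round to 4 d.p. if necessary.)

Linear utility — the consumer picks whichever good has higher MU/price: 4/1.2 = 3.3333 vs 2/9.6 = 0.2083.
x gives more utility per dollar, so spend all income on x: x* = M/p_x, y* = 0.
Numerically: x* = 355.8333, y* = 0.

x* = 355.8333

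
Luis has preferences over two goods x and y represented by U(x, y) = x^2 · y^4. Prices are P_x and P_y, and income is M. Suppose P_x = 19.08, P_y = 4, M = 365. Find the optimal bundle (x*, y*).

x* = 6.3767, y* = 60.8333

Tangency: MRS = (1/2)·y/x = P_x/P_y.
So 2·P_y·y = 4·P_x·x; combined with the budget, a share 1/3 of income goes to x.
Demand: x*(P_x,P_y,M) = 1/3·M/P_x and y* = 2/3·M/P_y.
At P_x=19.08, P_y=4, M=365: x* = 1/3·365/19.08 = 6.3767, y* = 60.8333.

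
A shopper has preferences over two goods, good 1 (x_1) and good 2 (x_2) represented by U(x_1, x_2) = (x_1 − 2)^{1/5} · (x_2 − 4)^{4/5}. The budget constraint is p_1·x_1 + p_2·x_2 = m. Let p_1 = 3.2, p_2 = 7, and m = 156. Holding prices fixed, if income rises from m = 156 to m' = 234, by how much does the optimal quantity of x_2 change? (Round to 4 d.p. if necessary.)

This is Cobb-Douglas in (x_1−2, x_2−4): tangency gives 0.2·p_2·(x_2−4) = 0.8·p_1·(x_1−2).
Substituting into the budget: x_1* = 2 + 0.2·(m − 2·p_1 − 4·p_2)/p_1, and x_2* = 4 + 0.8·(…)/p_2.
Discretionary income = 156 − 2·3.2 − 4·7 = 121.6; x_2* = 4 + 0.8·121.6/7 = 17.8971.
At m' = 234: x_2* = 26.8114. Change: 26.8114 − 17.8971 = 8.9143.

Δx_2* = 8.9143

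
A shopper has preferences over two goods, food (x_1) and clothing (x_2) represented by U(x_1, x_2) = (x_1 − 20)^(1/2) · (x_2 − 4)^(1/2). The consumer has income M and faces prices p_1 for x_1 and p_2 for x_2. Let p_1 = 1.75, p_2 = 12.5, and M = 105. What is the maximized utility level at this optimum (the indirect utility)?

MRS = (x_2−4)/(x_1−20). Tangency with p_1/p_2 gives x_2−4 = (p_1/p_2)·(x_1−20).
Substituting into the budget: x_1* = 20 + 0.5·(M − 20·p_1 − 4·p_2)/p_1, and x_2* = 4 + 0.5·(…)/p_2.
Discretionary income = 105 − 20·1.75 − 4·12.5 = 20; x_1* = 20 + 0.5·20/1.75 = 25.7143; x_2* = 4 + 0.5·20/12.5 = 4.8.
Utility at the optimum: U(25.7143, 4.8) = 2.1381.

V = 2.1381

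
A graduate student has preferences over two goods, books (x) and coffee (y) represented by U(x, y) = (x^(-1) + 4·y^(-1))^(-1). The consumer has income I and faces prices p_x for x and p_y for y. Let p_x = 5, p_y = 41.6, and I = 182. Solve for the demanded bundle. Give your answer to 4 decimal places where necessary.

MRS = MU_x/MU_y = (1/4)·(y/x)^(2). Set equal to p_x/p_y.
Hence y/x = (4·p_x/p_y)^(1/(2)), i.e. raised to the 0.5 power.
With the ratio pinned down, the budget gives x* = I/(p_x + p_y·(y/x)) and y* = (y/x)·x*.
Numerically y/x = 0.693375, so x* = 182/(5 + 41.6·0.693375) = 5.3775 and y* = 0.693375·5.3775 = 3.7287.

x* = 5.3775, y* = 3.7287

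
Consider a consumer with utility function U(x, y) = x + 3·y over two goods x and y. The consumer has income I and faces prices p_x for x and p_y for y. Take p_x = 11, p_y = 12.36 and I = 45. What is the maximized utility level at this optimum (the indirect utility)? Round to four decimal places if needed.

Perfect substitutes: compare marginal utility per dollar. 1/p_x vs 3/p_y → 0.0909 vs 0.2427.
y gives more utility per dollar, so spend all income on y: y* = I/p_y, x* = 0.
Numerically: x* = 0, y* = 3.6408.
Utility at the optimum: U(0, 3.6408) = 10.9223.

V = 10.9223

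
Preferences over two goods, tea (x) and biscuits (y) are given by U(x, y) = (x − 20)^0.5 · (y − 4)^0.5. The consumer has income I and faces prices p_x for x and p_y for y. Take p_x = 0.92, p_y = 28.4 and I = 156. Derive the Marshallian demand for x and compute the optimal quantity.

This is Cobb-Douglas in (x−20, y−4): tangency gives 0.5·p_y·(y−4) = 0.5·p_x·(x−20).
Substituting into the budget: x* = 20 + 0.5·(I − 20·p_x − 4·p_y)/p_x, and y* = 4 + 0.5·(…)/p_y.
Discretionary income = 156 − 20·0.92 − 4·28.4 = 24; x* = 20 + 0.5·24/0.92 = 33.0435.

x* = 33.0435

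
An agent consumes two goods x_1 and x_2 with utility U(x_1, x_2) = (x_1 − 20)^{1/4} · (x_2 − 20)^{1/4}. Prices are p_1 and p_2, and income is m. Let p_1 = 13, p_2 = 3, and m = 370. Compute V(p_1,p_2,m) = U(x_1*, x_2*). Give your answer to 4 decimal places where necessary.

After buying the subsistence bundle (20, 20), a share 0.5 of the remaining income goes to x_1: x_1* = 20 + 0.5·(m − 20p_1 − 20p_2)/p_1.
Discretionary income = 370 − 20·13 − 20·3 = 50; x_1* = 20 + 0.5·50/13 = 21.9231; x_2* = 20 + 0.5·50/3 = 28.3333.
Utility at the optimum: U(21.9231, 28.3333) = 2.0008.

V = 2.0008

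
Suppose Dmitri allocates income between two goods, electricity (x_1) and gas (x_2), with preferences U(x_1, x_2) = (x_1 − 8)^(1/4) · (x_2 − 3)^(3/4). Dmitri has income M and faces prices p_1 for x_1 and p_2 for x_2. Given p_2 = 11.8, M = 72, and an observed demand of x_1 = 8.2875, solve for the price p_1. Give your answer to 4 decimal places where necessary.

p_1 = 4

MRS = (1/3)·(x_2−3)/(x_1−8). Tangency with p_1/p_2 gives x_2−3 = 3·(p_1/p_2)·(x_1−8).
Substituting into the budget: x_1* = 8 + 0.25·(M − 8·p_1 − 3·p_2)/p_1, and x_2* = 3 + 0.75·(…)/p_2.
Set x_1* = 8.2875 in the demand function and solve for p_1: p_1 = 4.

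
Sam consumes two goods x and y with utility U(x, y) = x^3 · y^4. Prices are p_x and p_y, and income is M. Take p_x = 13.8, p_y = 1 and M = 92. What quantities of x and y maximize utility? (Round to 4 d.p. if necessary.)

x* = 2.8571, y* = 52.5714

MU_x/MU_y = (3·y)/(4·x); tangency sets this equal to p_x/p_y.
Rearranging, p_y·y = (4/3)·p_x·x. Substituting into the budget gives p_x·x·(1 + (4/3)) = M.
Demand: x*(p_x,p_y,M) = 3/7·M/p_x and y* = 4/7·M/p_y.
At p_x=13.8, p_y=1, M=92: x* = 3/7·92/13.8 = 2.8571, y* = 52.5714.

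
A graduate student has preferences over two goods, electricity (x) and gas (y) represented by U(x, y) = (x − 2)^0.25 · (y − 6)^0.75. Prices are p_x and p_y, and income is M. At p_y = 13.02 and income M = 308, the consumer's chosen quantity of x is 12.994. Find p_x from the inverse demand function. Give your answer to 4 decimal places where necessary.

MRS = (1/3)·(y−6)/(x−2). Tangency with p_x/p_y gives y−6 = 3·(p_x/p_y)·(x−2).
Substituting into the budget: x* = 2 + 0.25·(M − 2·p_x − 6·p_y)/p_x, and y* = 6 + 0.75·(…)/p_y.
Set x* = 12.994 in the demand function and solve for p_x: p_x = 5.

p_x = 5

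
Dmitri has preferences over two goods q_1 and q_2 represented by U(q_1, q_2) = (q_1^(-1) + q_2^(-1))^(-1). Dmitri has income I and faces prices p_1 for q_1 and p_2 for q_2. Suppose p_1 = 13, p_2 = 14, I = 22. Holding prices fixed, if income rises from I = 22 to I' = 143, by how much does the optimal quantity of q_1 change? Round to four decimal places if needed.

Δq_1* = 4.5676

From the CES first-order condition, (q_2/q_1)^(2) = p_1/p_2.
Solve for the ratio: q_2/q_1 = [p_1/p_2]^(0.5).
With the ratio pinned down, the budget gives q_1* = I/(p_1 + p_2·(q_2/q_1)) and q_2* = (q_2/q_1)·q_1*.
Numerically q_2/q_1 = 0.963624, so q_1* = 22/(13 + 14·0.963624) = 0.8305.
At I' = 143: q_1* = 5.3981. Change: 5.3981 − 0.8305 = 4.5676.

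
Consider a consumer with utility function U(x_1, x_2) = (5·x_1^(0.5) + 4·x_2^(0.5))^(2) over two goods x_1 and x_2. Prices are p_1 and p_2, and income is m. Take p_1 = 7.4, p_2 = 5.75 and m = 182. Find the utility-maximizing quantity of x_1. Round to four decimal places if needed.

x_1* = 13.4865

With the ratio pinned down, the budget gives x_1* = m/(p_1 + p_2·(x_2/x_1)) and x_2* = (x_2/x_1)·x_1*.
Numerically x_2/x_1 = 1.060005, so x_1* = 182/(7.4 + 5.75·1.060005) = 13.4865.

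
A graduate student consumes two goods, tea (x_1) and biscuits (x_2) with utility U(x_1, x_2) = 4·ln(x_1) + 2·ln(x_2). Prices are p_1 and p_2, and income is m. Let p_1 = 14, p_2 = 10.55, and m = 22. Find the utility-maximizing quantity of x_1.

Tangency: MRS = 2·x_2/x_1 = p_1/p_2.
Rearranging, p_2·x_2 = (1/2)·p_1·x_1. Substituting into the budget gives p_1·x_1·(1 + (1/2)) = m.
Demand: x_1*(p_1,p_2,m) = 2/3·m/p_1 and x_2* = 1/3·m/p_2.
At p_1=14, p_2=10.55, m=22: x_1* = 2/3·22/14 = 1.0476.

x_1* = 1.0476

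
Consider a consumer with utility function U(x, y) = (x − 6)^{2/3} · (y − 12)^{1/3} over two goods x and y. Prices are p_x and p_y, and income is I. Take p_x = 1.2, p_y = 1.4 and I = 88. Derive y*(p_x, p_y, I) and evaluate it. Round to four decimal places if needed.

Substituting into the budget: x* = 6 + 2/3·(I − 6·p_x − 12·p_y)/p_x, and y* = 12 + 1/3·(…)/p_y.
Discretionary income = 88 − 6·1.2 − 12·1.4 = 64; y* = 12 + 1/3·64/1.4 = 27.2381.

y* = 27.2381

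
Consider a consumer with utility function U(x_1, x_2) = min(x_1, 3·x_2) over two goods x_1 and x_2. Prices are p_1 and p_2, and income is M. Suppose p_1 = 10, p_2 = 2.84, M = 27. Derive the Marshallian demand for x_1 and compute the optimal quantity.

x_1* = 2.4665

Demand: x_1*(p_1,p_2,M) = 3·M/(3·p_1 + p_2), x_2* = M/(3·p_1 + p_2).
Here 3·10 + 2.84 = 32.84, giving x_1* = 2.4665.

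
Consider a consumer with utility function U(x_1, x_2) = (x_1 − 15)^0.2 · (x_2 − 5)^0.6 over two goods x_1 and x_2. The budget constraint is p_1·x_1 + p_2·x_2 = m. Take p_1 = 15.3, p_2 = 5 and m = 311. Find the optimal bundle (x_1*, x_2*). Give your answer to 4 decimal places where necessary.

This is Cobb-Douglas in (x_1−15, x_2−5): tangency gives 0.2·p_2·(x_2−5) = 0.6·p_1·(x_1−15).
After buying the subsistence bundle (15, 5), a share 0.25 of the remaining income goes to x_1: x_1* = 15 + 0.25·(m − 15p_1 − 5p_2)/p_1.
Discretionary income = 311 − 15·15.3 − 5·5 = 56.5; x_1* = 15 + 0.25·56.5/15.3 = 15.9232; x_2* = 5 + 0.75·56.5/5 = 13.475.

x_1* = 15.9232, x_2* = 13.475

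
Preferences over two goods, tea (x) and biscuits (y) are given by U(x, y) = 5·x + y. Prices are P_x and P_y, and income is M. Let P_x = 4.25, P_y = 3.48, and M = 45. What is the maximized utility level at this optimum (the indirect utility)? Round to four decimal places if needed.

V = 52.9412

Perfect substitutes: compare marginal utility per dollar. 5/P_x vs 1/P_y → 1.1765 vs 0.2874.
x gives more utility per dollar, so spend all income on x: x* = M/P_x, y* = 0.
Numerically: x* = 10.5882, y* = 0.
Utility at the optimum: U(10.5882, 0) = 52.9412.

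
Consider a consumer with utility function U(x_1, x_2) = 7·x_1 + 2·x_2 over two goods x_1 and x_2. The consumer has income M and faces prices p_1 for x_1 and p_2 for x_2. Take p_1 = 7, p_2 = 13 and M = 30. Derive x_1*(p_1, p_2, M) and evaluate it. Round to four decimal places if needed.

x_1* = 4.2857

Linear utility — the consumer picks whichever good has higher MU/price: 7/7 = 1 vs 2/13 = 0.1538.
x_1 gives more utility per dollar, so spend all income on x_1: x_1* = M/p_1, x_2* = 0.
Numerically: x_1* = 4.2857, x_2* = 0.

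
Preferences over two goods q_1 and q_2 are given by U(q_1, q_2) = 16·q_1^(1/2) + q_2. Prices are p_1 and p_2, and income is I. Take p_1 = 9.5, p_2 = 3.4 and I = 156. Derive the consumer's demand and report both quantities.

q_1* = 8.1977, q_2* = 22.9771

MU_q_1 = 8/√q_1, MU_q_2 = 1. Tangency: 8/√q_1 = p_1/p_2.
Thus q_1* = (8·p_2/p_1)² — independent of I — with the rest of income spent on q_2.
Plugging in: q_1* = (8·3.4/9.5)² = 8.1977, q_2* = 22.9771.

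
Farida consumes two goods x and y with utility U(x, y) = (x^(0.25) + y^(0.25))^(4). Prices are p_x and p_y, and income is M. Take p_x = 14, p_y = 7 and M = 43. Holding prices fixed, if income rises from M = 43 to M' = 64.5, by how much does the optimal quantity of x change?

With the ratio pinned down, the budget gives x* = M/(p_x + p_y·(y/x)) and y* = (y/x)·x*.
Numerically y/x = 2.519842, so x* = 43/(14 + 7·2.519842) = 1.3591.
At M' = 64.5: x* = 2.0386. Change: 2.0386 − 1.3591 = 0.6795.

Δx* = 0.6795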